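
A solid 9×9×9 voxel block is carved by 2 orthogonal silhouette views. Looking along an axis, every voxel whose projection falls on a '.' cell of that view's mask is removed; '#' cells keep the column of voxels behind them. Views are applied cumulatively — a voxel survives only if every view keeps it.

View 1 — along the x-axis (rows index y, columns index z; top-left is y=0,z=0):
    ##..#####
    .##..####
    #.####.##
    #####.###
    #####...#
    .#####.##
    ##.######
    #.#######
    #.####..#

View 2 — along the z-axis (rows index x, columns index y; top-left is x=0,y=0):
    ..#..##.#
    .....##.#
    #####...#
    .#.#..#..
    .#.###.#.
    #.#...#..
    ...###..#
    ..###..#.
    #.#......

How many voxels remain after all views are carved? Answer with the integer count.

full grid |V| = 729
step 1: project along x, AND mask (63/81) → |grid| = 567
step 2: project along z, AND mask (34/81) → |grid| = 238

238 voxels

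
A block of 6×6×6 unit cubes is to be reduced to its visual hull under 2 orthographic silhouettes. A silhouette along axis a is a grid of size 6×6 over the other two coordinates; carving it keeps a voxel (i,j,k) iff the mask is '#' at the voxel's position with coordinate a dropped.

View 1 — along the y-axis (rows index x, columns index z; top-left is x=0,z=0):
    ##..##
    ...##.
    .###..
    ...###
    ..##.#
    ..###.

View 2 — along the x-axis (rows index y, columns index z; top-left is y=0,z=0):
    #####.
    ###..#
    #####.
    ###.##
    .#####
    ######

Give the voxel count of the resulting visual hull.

voxel count = 87

initial block: 6^3 = 216
step 1: project along y, AND mask (18/36) → |grid| = 108
step 2: project along x, AND mask (30/36) → |grid| = 87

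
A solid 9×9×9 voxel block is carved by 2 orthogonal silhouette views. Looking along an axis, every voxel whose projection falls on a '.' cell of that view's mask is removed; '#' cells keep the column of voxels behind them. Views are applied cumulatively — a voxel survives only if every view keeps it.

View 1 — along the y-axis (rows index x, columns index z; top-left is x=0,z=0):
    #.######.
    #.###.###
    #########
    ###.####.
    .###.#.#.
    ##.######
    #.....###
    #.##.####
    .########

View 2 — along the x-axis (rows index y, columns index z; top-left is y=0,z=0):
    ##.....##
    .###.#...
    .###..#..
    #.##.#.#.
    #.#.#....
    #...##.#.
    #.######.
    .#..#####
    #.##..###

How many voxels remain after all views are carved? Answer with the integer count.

302 voxels

full grid |V| = 729
step 1: project along y, AND mask (62/81) → |grid| = 558
step 2: project along x, AND mask (43/81) → |grid| = 302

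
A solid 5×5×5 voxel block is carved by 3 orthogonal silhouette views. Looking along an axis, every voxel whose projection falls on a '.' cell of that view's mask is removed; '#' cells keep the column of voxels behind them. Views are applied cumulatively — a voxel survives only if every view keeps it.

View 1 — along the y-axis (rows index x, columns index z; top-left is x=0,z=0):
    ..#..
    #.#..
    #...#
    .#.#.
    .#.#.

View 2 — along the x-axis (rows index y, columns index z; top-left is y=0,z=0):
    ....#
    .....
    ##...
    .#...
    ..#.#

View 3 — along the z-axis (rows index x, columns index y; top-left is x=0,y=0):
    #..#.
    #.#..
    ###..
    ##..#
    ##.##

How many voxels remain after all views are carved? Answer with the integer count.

|visual hull| = 4

initial block: 5^3 = 125
[1] y-view keeps 9 columns → grid now 45
[2] x-view keeps 6 columns → grid now 10
[3] z-view keeps 14 columns → grid now 4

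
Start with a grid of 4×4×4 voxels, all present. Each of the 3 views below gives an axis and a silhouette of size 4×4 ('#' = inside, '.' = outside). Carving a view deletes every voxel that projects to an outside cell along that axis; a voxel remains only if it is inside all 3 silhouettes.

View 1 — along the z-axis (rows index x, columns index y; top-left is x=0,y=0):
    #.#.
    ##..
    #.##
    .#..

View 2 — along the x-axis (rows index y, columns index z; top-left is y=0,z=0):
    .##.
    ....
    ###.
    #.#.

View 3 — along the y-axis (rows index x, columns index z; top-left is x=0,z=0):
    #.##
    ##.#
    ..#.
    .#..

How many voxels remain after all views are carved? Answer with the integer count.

start: 4×4×4 = 64 voxels
V1 z: intersect with XY mask (8 set) -- 32 left
V2 x: intersect with YZ mask (7 set) -- 14 left
V3 y: intersect with XZ mask (8 set) -- 7 left

|visual hull| = 7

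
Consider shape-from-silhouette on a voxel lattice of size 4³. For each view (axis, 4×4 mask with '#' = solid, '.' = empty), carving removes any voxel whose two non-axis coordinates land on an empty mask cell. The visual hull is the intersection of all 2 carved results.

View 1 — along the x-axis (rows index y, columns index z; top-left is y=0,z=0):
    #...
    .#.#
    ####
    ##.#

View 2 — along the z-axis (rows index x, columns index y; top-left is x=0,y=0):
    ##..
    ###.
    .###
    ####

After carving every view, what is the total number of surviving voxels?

remaining voxels: 29

before carving: 64 voxels (4×4×4)
  1. axis=0 (YZ plane), |mask|=10  ⇒  voxels=40
  2. axis=2 (XY plane), |mask|=12  ⇒  voxels=29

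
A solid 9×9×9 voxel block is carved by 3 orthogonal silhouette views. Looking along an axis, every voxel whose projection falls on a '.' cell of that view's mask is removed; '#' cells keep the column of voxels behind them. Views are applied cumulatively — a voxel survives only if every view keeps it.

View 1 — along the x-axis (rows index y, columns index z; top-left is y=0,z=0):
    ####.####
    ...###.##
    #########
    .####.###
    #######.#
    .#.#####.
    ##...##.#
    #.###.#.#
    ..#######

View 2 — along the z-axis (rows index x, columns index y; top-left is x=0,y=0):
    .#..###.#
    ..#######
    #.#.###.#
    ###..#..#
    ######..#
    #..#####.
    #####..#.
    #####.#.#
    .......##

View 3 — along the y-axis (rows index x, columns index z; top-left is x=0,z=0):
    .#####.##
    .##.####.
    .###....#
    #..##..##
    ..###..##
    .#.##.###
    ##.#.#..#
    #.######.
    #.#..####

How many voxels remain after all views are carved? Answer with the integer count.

initial block: 9^3 = 729
after view 1 [x-axis, 61 of 81 cells solid] → remaining = 549
after view 2 [z-axis, 51 of 81 cells solid] → remaining = 352
after view 3 [y-axis, 51 of 81 cells solid] → remaining = 224

voxel count = 224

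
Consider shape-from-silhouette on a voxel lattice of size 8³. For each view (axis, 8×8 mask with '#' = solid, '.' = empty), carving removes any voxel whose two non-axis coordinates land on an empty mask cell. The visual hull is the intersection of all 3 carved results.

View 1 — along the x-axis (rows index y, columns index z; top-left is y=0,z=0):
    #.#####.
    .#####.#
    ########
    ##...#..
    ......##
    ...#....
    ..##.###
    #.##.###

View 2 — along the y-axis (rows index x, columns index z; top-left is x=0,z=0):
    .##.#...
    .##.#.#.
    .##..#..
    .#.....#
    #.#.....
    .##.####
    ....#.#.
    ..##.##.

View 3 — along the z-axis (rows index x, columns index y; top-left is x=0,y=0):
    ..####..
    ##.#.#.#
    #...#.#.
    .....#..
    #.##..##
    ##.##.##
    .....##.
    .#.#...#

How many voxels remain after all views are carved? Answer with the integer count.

full grid |V| = 512
after view 1 [x-axis, 37 of 64 cells solid] → remaining = 296
after view 2 [y-axis, 26 of 64 cells solid] → remaining = 115
after view 3 [z-axis, 29 of 64 cells solid] → remaining = 55

55 voxels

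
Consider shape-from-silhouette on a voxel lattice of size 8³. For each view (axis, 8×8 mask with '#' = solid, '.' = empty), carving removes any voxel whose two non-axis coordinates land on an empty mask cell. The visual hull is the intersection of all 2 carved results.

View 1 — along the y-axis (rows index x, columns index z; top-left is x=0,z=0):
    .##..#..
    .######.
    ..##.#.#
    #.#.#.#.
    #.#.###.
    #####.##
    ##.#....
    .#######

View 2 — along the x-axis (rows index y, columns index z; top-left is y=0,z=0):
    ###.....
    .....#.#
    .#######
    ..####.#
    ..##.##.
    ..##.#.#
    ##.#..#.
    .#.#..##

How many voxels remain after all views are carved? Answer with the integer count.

before carving: 512 voxels (8×8×8)
after view 1 [y-axis, 39 of 64 cells solid] → remaining = 312
after view 2 [x-axis, 33 of 64 cells solid] → remaining = 163

|visual hull| = 163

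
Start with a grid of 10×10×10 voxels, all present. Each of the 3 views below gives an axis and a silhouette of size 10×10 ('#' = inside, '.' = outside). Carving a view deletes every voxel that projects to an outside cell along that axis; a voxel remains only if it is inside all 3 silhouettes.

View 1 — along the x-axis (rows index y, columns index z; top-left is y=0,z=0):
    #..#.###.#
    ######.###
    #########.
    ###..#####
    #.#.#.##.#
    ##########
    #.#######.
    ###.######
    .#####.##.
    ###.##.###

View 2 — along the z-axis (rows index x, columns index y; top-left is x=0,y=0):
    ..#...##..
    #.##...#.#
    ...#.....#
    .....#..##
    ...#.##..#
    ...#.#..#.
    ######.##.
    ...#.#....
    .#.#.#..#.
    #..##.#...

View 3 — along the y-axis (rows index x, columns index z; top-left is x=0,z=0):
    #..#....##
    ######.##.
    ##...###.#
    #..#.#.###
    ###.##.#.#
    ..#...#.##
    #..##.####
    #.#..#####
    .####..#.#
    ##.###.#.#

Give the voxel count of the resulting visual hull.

full grid |V| = 1000
V1 x: intersect with YZ mask (80 set) -- 800 left
V2 z: intersect with XY mask (38 set) -- 310 left
V3 y: intersect with XZ mask (62 set) -- 200 left

remaining voxels: 200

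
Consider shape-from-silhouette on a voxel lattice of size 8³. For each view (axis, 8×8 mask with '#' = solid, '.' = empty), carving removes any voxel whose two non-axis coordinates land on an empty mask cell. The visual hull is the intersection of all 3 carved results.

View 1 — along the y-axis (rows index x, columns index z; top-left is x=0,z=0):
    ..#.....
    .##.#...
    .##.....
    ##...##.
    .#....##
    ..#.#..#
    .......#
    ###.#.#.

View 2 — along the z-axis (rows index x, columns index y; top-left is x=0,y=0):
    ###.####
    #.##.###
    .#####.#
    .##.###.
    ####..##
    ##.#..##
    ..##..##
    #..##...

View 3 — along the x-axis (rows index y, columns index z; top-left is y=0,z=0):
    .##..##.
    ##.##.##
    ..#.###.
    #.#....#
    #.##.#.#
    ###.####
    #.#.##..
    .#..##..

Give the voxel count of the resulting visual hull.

remaining voxels: 61

start: 8×8×8 = 512 voxels
[1] y-view keeps 22 columns → grid now 176
[2] z-view keeps 42 columns → grid now 109
[3] x-view keeps 36 columns → grid now 61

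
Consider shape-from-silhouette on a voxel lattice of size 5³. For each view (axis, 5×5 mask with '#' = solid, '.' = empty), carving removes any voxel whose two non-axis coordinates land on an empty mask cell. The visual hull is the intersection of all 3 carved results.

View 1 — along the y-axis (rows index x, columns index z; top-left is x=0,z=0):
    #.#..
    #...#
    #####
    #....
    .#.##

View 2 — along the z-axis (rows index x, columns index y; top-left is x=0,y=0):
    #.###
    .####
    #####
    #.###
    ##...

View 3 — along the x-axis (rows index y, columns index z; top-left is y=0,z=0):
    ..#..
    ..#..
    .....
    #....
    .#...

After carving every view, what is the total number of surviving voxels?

voxel count = 8

full grid |V| = 125
  1. axis=1 (XZ plane), |mask|=13  ⇒  voxels=65
  2. axis=2 (XY plane), |mask|=19  ⇒  voxels=51
  3. axis=0 (YZ plane), |mask|=4  ⇒  voxels=8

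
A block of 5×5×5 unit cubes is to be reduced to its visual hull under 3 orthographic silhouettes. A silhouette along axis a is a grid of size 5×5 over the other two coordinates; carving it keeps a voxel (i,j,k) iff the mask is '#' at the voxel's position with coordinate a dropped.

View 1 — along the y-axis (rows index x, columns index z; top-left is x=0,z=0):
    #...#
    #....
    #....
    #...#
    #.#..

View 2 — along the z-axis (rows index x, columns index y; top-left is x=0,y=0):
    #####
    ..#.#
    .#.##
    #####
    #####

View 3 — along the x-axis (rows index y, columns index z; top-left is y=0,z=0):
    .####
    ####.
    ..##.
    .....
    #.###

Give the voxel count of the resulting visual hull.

|visual hull| = 17

full grid |V| = 125
[1] y-view keeps 8 columns → grid now 40
[2] z-view keeps 20 columns → grid now 35
[3] x-view keeps 14 columns → grid now 17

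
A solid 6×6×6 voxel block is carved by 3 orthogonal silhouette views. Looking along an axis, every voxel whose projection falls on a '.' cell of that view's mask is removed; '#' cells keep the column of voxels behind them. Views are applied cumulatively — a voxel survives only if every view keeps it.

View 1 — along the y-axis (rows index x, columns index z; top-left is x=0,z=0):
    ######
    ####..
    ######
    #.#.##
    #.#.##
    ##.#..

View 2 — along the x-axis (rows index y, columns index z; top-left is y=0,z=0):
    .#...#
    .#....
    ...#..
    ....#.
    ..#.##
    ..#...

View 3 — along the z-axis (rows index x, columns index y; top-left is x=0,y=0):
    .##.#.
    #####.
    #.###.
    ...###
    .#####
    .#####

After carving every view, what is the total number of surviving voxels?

initial block: 6^3 = 216
after view 1 [y-axis, 27 of 36 cells solid] → remaining = 162
after view 2 [x-axis, 9 of 36 cells solid] → remaining = 38
after view 3 [z-axis, 25 of 36 cells solid] → remaining = 28

remaining voxels: 28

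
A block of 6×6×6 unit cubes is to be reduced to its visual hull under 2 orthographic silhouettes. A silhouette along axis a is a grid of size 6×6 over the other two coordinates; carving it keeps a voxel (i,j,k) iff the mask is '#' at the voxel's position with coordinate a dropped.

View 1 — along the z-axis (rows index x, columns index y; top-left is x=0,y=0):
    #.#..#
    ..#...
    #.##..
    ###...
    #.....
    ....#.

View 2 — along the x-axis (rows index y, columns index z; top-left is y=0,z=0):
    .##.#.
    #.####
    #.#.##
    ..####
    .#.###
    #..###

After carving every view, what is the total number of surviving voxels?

remaining voxels: 45

full grid |V| = 216
step 1: project along z, AND mask (12/36) → |grid| = 72
step 2: project along x, AND mask (24/36) → |grid| = 45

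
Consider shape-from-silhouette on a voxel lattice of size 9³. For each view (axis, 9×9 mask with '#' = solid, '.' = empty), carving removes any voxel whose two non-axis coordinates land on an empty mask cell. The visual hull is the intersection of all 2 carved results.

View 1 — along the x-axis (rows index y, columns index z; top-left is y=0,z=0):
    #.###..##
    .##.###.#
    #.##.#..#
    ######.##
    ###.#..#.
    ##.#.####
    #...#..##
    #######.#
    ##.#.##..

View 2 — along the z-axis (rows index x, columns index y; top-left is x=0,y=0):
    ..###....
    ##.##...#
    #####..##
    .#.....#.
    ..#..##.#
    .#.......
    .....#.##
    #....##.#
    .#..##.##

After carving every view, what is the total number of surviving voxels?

|visual hull| = 205

full grid |V| = 729
[1] x-view keeps 54 columns → grid now 486
[2] z-view keeps 34 columns → grid now 205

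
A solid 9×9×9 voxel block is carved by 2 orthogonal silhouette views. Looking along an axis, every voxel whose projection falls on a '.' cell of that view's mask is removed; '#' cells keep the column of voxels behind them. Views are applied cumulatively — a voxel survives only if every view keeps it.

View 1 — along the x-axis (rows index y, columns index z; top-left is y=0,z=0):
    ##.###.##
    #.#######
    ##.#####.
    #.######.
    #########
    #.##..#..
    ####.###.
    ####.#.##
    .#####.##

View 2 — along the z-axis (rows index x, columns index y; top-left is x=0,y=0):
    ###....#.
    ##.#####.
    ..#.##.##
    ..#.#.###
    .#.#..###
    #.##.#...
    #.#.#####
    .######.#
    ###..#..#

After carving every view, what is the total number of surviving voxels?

remaining voxels: 340

initial block: 9^3 = 729
carve view 1 (along x, YZ-mask fill 63/81): 567 voxels remain
carve view 2 (along z, XY-mask fill 49/81): 340 voxels remain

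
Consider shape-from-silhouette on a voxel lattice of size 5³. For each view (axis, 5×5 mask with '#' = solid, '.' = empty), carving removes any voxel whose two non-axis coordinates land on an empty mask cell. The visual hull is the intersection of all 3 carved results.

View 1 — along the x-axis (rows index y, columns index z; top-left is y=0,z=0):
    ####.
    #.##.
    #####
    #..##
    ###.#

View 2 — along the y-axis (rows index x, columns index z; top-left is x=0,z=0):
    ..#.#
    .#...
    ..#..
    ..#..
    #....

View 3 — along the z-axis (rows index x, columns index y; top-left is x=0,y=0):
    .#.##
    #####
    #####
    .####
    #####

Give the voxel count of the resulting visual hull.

voxel count = 19

initial block: 5^3 = 125
carve view 1 (along x, YZ-mask fill 19/25): 95 voxels remain
carve view 2 (along y, XZ-mask fill 6/25): 23 voxels remain
carve view 3 (along z, XY-mask fill 22/25): 19 voxels remain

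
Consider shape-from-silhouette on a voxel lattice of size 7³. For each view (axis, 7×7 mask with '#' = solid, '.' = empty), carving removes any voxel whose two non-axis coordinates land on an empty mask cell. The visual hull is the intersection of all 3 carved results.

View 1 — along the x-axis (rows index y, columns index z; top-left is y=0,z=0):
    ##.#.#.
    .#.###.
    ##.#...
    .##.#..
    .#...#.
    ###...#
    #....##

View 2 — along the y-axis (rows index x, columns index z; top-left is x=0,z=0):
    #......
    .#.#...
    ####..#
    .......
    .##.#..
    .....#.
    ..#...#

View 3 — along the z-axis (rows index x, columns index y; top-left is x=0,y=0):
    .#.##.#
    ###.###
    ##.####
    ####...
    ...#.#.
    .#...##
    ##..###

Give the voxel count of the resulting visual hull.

remaining voxels: 33

start: 7×7×7 = 343 voxels
  1. axis=0 (YZ plane), |mask|=23  ⇒  voxels=161
  2. axis=1 (XZ plane), |mask|=14  ⇒  voxels=48
  3. axis=2 (XY plane), |mask|=30  ⇒  voxels=33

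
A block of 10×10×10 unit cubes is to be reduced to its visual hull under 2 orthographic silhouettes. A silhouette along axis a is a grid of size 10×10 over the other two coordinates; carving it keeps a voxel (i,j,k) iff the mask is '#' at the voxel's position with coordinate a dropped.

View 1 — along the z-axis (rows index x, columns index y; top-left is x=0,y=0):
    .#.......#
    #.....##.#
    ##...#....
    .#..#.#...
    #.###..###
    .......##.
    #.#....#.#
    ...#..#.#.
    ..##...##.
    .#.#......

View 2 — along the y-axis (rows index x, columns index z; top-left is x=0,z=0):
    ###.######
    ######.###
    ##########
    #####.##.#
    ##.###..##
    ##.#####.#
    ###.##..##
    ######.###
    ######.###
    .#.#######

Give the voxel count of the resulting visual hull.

before carving: 1000 voxels (10×10×10)
carve view 1 (along z, XY-mask fill 34/100): 340 voxels remain
carve view 2 (along y, XZ-mask fill 84/100): 280 voxels remain

280 voxels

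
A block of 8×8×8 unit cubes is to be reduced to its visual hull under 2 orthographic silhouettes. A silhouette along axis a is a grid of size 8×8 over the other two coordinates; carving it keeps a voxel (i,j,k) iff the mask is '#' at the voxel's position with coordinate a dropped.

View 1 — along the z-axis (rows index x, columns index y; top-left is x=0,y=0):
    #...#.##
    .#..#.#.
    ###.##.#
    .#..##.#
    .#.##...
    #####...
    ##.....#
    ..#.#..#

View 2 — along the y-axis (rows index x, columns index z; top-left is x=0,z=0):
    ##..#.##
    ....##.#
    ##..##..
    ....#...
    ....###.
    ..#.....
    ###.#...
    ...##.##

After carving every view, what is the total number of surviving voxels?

|visual hull| = 95

before carving: 512 voxels (8×8×8)
  1. axis=2 (XY plane), |mask|=31  ⇒  voxels=248
  2. axis=1 (XZ plane), |mask|=25  ⇒  voxels=95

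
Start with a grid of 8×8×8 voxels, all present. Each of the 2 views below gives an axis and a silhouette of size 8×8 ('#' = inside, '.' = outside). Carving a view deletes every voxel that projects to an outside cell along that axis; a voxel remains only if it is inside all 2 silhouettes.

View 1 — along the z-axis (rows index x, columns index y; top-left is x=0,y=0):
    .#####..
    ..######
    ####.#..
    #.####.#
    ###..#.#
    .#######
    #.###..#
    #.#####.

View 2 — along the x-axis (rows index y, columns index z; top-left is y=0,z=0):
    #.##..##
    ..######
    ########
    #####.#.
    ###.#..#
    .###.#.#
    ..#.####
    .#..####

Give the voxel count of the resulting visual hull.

initial block: 8^3 = 512
carve view 1 (along z, XY-mask fill 45/64): 360 voxels remain
carve view 2 (along x, YZ-mask fill 45/64): 260 voxels remain

|visual hull| = 260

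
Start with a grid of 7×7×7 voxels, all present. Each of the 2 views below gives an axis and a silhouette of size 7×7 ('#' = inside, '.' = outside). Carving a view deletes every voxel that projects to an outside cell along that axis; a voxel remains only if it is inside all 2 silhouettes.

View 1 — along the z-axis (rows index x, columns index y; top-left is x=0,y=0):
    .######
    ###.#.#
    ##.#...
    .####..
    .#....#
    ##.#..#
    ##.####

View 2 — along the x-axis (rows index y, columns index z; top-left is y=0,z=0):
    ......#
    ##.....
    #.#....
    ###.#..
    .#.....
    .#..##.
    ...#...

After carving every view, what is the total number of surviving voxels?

start: 7×7×7 = 343 voxels
step 1: project along z, AND mask (30/49) → |grid| = 210
step 2: project along x, AND mask (14/49) → |grid| = 59

59 voxels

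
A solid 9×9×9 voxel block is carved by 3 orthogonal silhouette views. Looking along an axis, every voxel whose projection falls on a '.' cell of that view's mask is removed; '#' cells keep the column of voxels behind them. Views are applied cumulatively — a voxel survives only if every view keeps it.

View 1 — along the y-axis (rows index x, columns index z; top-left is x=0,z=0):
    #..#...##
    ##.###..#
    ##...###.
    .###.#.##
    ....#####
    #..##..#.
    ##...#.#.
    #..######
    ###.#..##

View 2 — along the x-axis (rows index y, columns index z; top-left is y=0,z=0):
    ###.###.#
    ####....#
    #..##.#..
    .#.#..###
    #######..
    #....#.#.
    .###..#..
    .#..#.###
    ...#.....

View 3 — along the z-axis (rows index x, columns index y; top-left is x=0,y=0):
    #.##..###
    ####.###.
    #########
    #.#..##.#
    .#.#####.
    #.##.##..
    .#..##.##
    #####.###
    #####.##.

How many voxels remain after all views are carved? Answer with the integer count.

before carving: 729 voxels (9×9×9)
after view 1 [y-axis, 47 of 81 cells solid] → remaining = 423
after view 2 [x-axis, 41 of 81 cells solid] → remaining = 207
after view 3 [z-axis, 58 of 81 cells solid] → remaining = 153

153 voxels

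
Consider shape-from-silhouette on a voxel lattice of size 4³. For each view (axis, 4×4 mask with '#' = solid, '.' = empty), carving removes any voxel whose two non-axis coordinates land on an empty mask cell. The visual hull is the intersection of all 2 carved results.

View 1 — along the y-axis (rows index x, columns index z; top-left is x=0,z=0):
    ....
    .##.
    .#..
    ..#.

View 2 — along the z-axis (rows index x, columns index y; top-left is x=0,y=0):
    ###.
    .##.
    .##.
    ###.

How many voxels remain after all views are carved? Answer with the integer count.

full grid |V| = 64
carve view 1 (along y, XZ-mask fill 4/16): 16 voxels remain
carve view 2 (along z, XY-mask fill 10/16): 9 voxels remain

9 voxels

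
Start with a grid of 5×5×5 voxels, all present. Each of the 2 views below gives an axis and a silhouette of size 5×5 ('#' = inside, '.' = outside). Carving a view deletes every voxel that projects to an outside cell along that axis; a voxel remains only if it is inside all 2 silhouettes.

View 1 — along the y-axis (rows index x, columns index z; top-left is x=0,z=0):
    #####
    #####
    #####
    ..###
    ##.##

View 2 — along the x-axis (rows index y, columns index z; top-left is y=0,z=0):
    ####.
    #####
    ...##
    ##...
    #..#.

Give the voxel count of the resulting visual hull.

voxel count = 66

initial block: 5^3 = 125
[1] y-view keeps 22 columns → grid now 110
[2] x-view keeps 15 columns → grid now 66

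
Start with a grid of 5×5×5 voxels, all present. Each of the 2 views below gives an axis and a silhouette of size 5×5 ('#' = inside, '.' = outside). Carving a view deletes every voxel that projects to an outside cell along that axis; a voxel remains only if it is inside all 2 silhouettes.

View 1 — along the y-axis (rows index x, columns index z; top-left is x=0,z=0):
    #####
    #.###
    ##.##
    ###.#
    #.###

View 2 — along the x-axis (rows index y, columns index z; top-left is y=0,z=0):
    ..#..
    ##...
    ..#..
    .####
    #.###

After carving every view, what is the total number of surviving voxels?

|visual hull| = 50

initial block: 5^3 = 125
step 1: project along y, AND mask (21/25) → |grid| = 105
step 2: project along x, AND mask (12/25) → |grid| = 50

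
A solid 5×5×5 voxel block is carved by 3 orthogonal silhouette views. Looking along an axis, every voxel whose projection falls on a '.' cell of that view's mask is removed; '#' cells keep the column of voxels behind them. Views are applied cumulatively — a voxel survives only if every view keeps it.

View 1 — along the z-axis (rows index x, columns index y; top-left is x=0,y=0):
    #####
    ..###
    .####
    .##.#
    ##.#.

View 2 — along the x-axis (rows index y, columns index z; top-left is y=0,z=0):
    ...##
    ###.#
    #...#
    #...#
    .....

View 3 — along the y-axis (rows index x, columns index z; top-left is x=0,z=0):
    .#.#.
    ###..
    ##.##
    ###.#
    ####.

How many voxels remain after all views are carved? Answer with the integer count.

remaining voxels: 22

start: 5×5×5 = 125 voxels
after view 1 [z-axis, 18 of 25 cells solid] → remaining = 90
after view 2 [x-axis, 10 of 25 cells solid] → remaining = 36
after view 3 [y-axis, 17 of 25 cells solid] → remaining = 22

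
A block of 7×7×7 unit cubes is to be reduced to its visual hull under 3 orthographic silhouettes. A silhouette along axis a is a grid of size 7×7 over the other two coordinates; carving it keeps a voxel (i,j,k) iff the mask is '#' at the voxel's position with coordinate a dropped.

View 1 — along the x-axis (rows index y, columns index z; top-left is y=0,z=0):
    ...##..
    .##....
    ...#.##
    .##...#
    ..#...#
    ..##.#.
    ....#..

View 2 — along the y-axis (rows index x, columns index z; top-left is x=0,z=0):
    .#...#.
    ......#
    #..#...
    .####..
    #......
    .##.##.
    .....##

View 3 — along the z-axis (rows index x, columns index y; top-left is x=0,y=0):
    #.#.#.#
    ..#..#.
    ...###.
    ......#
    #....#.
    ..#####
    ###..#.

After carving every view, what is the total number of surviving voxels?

initial block: 7^3 = 343
carve view 1 (along x, YZ-mask fill 16/49): 112 voxels remain
carve view 2 (along y, XZ-mask fill 16/49): 36 voxels remain
carve view 3 (along z, XY-mask fill 21/49): 14 voxels remain

voxel count = 14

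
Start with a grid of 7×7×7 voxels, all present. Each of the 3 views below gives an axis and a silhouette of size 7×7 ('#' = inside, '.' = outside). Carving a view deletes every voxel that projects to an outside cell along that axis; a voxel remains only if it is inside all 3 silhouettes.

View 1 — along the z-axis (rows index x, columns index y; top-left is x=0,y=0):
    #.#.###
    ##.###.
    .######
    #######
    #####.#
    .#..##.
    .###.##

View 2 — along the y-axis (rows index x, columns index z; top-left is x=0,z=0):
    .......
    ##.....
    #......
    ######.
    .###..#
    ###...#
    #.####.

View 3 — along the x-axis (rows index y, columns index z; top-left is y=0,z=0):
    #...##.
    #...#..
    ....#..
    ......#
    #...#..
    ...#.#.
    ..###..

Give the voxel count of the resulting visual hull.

full grid |V| = 343
step 1: project along z, AND mask (37/49) → |grid| = 259
step 2: project along y, AND mask (22/49) → |grid| = 119
step 3: project along x, AND mask (14/49) → |grid| = 31

voxel count = 31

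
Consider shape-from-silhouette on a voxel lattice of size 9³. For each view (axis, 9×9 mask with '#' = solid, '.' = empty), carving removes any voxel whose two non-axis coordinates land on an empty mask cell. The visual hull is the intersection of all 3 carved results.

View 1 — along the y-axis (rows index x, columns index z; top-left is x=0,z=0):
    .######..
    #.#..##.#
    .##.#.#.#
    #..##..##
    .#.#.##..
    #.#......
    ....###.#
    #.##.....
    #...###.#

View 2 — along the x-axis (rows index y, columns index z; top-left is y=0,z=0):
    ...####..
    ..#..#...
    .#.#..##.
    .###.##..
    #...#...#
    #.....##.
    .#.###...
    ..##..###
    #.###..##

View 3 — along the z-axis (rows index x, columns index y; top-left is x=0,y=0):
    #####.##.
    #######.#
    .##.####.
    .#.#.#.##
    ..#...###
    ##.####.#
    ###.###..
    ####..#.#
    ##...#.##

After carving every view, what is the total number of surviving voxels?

full grid |V| = 729
step 1: project along y, AND mask (39/81) → |grid| = 351
step 2: project along x, AND mask (36/81) → |grid| = 157
step 3: project along z, AND mask (54/81) → |grid| = 105

voxel count = 105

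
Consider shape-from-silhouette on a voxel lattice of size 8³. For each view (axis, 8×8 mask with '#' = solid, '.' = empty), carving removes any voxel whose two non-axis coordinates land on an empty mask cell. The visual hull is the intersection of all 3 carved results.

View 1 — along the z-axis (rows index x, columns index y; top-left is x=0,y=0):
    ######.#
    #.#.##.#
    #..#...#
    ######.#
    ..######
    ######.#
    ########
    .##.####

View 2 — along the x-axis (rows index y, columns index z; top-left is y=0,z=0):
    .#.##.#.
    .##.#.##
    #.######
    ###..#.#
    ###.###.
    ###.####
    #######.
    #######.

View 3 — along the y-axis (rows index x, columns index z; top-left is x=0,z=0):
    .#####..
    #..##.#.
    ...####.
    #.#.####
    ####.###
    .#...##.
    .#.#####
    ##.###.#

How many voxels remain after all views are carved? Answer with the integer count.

start: 8×8×8 = 512 voxels
after view 1 [z-axis, 49 of 64 cells solid] → remaining = 392
after view 2 [x-axis, 48 of 64 cells solid] → remaining = 296
after view 3 [y-axis, 41 of 64 cells solid] → remaining = 196

|visual hull| = 196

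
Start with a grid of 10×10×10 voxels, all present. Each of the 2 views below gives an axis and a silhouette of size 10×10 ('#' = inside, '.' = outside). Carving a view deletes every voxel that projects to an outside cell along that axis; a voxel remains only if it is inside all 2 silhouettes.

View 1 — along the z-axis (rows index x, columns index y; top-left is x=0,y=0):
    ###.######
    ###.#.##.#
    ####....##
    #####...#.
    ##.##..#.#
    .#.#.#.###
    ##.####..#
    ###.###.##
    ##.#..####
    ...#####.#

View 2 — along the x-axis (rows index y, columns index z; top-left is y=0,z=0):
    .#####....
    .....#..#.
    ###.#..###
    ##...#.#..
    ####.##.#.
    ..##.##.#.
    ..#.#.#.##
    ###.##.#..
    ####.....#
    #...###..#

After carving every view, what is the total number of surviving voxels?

before carving: 1000 voxels (10×10×10)
  1. axis=2 (XY plane), |mask|=68  ⇒  voxels=680
  2. axis=0 (YZ plane), |mask|=51  ⇒  voxels=336

remaining voxels: 336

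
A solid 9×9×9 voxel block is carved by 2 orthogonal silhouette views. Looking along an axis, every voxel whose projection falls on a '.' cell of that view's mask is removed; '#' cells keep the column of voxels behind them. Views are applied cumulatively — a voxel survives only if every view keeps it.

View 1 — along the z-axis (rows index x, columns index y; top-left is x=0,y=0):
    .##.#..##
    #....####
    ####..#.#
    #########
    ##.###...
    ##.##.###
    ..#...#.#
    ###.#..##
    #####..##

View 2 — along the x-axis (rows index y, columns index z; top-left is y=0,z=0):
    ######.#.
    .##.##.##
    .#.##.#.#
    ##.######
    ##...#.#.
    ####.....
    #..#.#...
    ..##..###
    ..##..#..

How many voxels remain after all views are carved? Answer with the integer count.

before carving: 729 voxels (9×9×9)
after view 1 [z-axis, 53 of 81 cells solid] → remaining = 477
after view 2 [x-axis, 45 of 81 cells solid] → remaining = 266

266 voxels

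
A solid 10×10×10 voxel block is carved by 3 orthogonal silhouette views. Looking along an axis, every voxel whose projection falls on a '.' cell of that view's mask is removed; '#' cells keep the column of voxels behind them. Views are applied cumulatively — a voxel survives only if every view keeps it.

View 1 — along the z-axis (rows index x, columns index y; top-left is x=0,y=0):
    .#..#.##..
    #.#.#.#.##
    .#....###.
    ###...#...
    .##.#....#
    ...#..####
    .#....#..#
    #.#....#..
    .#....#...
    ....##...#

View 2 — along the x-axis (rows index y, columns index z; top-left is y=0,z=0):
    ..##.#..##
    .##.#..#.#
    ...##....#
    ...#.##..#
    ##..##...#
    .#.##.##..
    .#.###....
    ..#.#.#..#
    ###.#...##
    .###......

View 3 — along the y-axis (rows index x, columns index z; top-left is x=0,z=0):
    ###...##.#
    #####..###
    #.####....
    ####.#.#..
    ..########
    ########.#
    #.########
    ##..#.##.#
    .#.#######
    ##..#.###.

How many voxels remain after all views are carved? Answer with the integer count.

before carving: 1000 voxels (10×10×10)
[1] z-view keeps 38 columns → grid now 380
[2] x-view keeps 44 columns → grid now 163
[3] y-view keeps 71 columns → grid now 117

|visual hull| = 117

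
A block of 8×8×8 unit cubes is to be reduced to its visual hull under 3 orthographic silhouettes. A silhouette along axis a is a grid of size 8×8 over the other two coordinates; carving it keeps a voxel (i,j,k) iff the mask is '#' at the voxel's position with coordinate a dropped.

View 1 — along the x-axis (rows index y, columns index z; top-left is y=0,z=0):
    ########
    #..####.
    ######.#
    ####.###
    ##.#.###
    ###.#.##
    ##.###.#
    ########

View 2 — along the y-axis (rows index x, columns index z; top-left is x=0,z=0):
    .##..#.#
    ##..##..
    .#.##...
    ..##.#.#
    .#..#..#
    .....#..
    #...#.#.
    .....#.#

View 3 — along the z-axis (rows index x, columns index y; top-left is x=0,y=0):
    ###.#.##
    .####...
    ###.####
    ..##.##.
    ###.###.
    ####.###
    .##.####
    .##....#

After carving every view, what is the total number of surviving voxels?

104 voxels

full grid |V| = 512
after view 1 [x-axis, 53 of 64 cells solid] → remaining = 424
after view 2 [y-axis, 24 of 64 cells solid] → remaining = 161
after view 3 [z-axis, 43 of 64 cells solid] → remaining = 104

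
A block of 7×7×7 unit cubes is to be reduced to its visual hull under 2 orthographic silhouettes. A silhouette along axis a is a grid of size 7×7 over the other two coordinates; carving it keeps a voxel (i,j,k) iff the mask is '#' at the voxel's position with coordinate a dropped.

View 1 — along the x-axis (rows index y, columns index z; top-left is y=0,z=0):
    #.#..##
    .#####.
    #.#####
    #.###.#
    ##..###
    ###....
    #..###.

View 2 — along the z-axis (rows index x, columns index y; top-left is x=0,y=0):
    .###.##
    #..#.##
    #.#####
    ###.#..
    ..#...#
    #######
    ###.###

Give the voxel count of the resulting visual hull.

155 voxels

initial block: 7^3 = 343
step 1: project along x, AND mask (32/49) → |grid| = 224
step 2: project along z, AND mask (34/49) → |grid| = 155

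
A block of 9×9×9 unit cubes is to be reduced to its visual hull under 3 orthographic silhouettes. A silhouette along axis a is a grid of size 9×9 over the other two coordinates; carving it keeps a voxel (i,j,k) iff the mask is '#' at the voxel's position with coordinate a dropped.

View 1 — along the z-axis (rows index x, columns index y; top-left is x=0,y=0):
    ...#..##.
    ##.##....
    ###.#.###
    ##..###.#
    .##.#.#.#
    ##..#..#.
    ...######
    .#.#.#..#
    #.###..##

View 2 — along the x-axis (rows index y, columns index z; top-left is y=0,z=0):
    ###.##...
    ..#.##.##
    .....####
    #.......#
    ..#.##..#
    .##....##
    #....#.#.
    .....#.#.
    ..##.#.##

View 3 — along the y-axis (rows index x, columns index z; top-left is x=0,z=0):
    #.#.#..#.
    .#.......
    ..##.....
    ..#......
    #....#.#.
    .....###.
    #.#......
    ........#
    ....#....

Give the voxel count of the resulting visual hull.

start: 9×9×9 = 729 voxels
[1] z-view keeps 45 columns → grid now 405
[2] x-view keeps 34 columns → grid now 172
[3] y-view keeps 18 columns → grid now 42

voxel count = 42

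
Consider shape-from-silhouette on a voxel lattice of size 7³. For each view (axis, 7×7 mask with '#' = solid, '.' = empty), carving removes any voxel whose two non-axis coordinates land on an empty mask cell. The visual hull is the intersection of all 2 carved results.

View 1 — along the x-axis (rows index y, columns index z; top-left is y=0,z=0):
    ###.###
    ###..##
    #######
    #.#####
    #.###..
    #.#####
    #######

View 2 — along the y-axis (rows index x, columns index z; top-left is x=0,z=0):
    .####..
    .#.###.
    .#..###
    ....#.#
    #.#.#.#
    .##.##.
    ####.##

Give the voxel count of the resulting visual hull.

|visual hull| = 161

initial block: 7^3 = 343
after view 1 [x-axis, 41 of 49 cells solid] → remaining = 287
after view 2 [y-axis, 28 of 49 cells solid] → remaining = 161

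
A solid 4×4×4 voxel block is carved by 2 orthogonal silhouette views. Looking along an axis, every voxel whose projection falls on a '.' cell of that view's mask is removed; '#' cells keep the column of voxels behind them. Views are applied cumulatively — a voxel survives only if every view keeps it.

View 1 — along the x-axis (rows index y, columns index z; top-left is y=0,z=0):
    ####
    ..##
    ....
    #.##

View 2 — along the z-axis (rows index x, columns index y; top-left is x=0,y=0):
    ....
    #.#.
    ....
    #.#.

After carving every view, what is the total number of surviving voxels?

start: 4×4×4 = 64 voxels
[1] x-view keeps 9 columns → grid now 36
[2] z-view keeps 4 columns → grid now 8

remaining voxels: 8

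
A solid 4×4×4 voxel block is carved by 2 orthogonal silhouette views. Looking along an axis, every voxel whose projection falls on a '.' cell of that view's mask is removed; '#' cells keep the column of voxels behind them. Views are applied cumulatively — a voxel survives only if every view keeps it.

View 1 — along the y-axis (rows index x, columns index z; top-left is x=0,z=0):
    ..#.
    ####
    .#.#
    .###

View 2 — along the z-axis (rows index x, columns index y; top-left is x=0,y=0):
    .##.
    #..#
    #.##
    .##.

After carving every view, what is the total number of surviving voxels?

22 voxels

initial block: 4^3 = 64
step 1: project along y, AND mask (10/16) → |grid| = 40
step 2: project along z, AND mask (9/16) → |grid| = 22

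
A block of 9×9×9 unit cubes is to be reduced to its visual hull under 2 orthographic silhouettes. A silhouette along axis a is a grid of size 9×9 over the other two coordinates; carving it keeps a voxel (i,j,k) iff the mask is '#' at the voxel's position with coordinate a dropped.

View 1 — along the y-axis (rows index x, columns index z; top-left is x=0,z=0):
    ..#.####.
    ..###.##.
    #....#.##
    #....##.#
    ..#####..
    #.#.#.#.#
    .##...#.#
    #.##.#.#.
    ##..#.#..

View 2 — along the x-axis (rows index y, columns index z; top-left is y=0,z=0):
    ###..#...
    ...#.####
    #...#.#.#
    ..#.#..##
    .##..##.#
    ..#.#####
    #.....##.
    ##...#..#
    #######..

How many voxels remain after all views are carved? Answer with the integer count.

initial block: 9^3 = 729
  1. axis=1 (XZ plane), |mask|=41  ⇒  voxels=369
  2. axis=0 (YZ plane), |mask|=42  ⇒  voxels=201

remaining voxels: 201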